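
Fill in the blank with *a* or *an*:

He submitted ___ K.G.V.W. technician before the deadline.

a

The indefinite article is chosen by the initial *sound* of the following word, not its spelling.
The initialism *K.G.V.W.* is read letter by letter; the first letter, K, is pronounced /keɪ/, which begins with a consonant sound.
So the article is *a*: He submitted a K.G.V.W. technician before the deadline.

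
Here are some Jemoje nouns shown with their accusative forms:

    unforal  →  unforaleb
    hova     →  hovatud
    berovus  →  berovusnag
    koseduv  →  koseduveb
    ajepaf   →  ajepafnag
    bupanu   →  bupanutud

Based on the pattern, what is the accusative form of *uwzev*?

Looking at the final sound of each stem: -nag when the stem ends in a voiceless consonant (*berovus*, *ajepaf*); -eb when the stem ends in a voiced consonant (*unforal*, *koseduv*); -tud when the stem ends in a vowel (*hova*, *bupanu*).
Since the final sound of *uwzev* is /v/ (a voiced consonant), it takes -eb, giving *uwzeveb*.

uwzeveb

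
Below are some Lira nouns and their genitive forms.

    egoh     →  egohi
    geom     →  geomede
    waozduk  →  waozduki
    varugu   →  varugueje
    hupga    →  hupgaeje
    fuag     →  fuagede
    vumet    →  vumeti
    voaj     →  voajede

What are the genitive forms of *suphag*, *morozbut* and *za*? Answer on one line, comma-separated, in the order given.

The pattern is voicing of the final sound: -i when the stem ends in a voiceless consonant (*egoh*, *waozduk*, *vumet*); -ede when the stem ends in a voiced consonant (*geom*, *fuag*, *voaj*); -eje when the stem ends in a vowel (*varugu*, *hupga*).
*suphag* — final sound /g/ (a voiced consonant) → -ede → *suphagede*.
*morozbut*: final sound = /t/, a voiceless consonant → -i → *morozbuti*.
*za*: final sound = /a/, a vowel → -eje → *zaeje*.

suphagede, morozbuti, zaeje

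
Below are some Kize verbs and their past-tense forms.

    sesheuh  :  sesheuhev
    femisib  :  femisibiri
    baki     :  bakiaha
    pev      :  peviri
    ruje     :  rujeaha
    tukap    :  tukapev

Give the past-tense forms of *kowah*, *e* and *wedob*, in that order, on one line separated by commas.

kowahev, eaha, wedobiri

The suffix is conditioned by the final sound: -ev when the stem ends in a voiceless consonant (*sesheuh*, *tukap*); -iri when the stem ends in a voiced consonant (*femisib*, *pev*); -aha when the stem ends in a vowel (*baki*, *ruje*).
*kowah* — final sound /h/ (a voiceless consonant) → -ev → *kowahev*.
*e*: final sound = /e/, a vowel → -aha → *eaha*.
The final sound of *wedob* is /b/, which is a voiced consonant, so the suffix is -iri, giving *wedobiri*.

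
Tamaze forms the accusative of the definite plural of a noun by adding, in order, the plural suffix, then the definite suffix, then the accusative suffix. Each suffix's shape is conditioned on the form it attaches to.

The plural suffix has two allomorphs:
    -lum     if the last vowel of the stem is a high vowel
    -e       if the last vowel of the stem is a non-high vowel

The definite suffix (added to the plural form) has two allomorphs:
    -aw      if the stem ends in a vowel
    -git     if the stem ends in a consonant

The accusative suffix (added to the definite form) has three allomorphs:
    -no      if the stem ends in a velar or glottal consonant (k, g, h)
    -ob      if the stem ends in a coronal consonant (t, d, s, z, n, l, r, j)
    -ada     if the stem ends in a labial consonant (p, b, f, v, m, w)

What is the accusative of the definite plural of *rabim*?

The last vowel of *rabim* is /i/, which is a high vowel, so the plural suffix is -lum, giving *rabimlum*.
Since the final sound of the plural form *rabimlum* is /m/ (a consonant), it takes -git, giving *rabimlumgit*.
Since the final consonant of the definite form *rabimlumgit* is /t/ (coronal), it takes -ob, giving *rabimlumgitob*.

rabimlumgitob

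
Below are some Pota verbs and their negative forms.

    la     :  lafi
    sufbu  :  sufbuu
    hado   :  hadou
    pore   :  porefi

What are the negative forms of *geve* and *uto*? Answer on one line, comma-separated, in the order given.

gevefi, utou

The pattern is rounding harmony: -u when the last vowel of the stem is a rounded vowel (*sufbu*, *hado*); -fi when the last vowel of the stem is an unrounded vowel (*la*, *pore*).
Since the last vowel of *geve* is /e/ (an unrounded vowel), it takes -fi, giving *gevefi*.
*uto*: last vowel = /o/, a rounded vowel → -u → *utou*.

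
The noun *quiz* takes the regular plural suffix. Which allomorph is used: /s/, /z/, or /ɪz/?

/ɪz/

The stem *quiz* ends in a sibilant (/s, z, ʃ, ʒ, tʃ, dʒ/).
The plural suffix surfaces as /ɪz/ after sibilants, /s/ after other voiceless consonants, and /z/ after other voiced sounds.
So the plural -s on *quiz* is pronounced /ɪz/.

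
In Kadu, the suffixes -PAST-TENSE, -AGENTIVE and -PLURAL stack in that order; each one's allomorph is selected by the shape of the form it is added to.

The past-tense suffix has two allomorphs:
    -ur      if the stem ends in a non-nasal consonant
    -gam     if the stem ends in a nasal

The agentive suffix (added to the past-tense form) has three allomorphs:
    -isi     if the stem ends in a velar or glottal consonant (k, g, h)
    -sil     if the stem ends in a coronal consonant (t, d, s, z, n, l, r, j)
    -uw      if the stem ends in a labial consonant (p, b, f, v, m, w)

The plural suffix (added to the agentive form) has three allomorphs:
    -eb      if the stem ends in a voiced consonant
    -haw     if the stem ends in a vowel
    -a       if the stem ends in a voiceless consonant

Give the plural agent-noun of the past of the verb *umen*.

*umen*: final consonant = /n/, a nasal → -gam → *umengam*.
The past-tense form *umengam*: final consonant = /m/, labial → -uw → *umengamuw*.
Since the final sound of the agentive form *umengamuw* is /w/ (a voiced consonant), it takes -eb, giving *umengamuweb*.

umengamuweb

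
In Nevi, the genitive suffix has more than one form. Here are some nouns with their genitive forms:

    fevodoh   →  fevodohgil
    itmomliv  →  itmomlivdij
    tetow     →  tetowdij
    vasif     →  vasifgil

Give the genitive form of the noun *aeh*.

aehgil

The alternation tracks the final consonant of the stem — -gil when the stem ends in a voiceless consonant (*fevodoh*, *vasif*); -dij when the stem ends in a voiced consonant (*itmomliv*, *tetow*).
Since the final consonant of *aeh* is /h/ (voiceless), it takes -gil, giving *aehgil*.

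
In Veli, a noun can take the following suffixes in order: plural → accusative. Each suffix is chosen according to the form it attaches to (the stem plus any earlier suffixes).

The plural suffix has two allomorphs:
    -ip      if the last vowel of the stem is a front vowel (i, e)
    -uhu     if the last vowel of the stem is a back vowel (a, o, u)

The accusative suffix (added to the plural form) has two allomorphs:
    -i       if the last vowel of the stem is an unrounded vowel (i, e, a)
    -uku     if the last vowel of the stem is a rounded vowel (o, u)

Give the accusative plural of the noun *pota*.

potauhuuku

Since the last vowel of *pota* is /a/ (a back vowel), it takes -uhu, giving *potauhu*.
The plural form *potauhu*: last vowel = /u/, a rounded vowel → -uku → *potauhuuku*.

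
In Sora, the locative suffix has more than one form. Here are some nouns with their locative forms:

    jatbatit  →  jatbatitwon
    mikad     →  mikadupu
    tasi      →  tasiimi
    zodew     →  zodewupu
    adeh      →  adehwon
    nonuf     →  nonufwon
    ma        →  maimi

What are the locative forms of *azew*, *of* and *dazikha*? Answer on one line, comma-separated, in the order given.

The alternation tracks the final sound of the stem — -won when the stem ends in a voiceless consonant (*jatbatit*, *adeh*, *nonuf*); -upu when the stem ends in a voiced consonant (*mikad*, *zodew*); -imi when the stem ends in a vowel (*tasi*, *ma*).
*azew*: final sound = /w/, a voiced consonant → -upu → *azewupu*.
Since the final sound of *of* is /f/ (a voiceless consonant), it takes -won, giving *ofwon*.
The final sound of *dazikha* is /a/, which is a vowel, so the suffix is -imi, giving *dazikhaimi*.

azewupu, ofwon, dazikhaimi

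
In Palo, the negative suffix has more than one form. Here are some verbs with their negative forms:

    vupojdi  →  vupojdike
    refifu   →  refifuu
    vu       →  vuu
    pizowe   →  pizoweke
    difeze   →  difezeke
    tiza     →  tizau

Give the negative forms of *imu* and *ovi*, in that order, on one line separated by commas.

imuu, ovike

The suffix is conditioned by the last vowel: -ke when the last vowel of the stem is a front vowel (*vupojdi*, *pizowe*, *difeze*); -u when the last vowel of the stem is a back vowel (*refifu*, *vu*, *tiza*).
*imu*: last vowel = /u/, a back vowel → -u → *imuu*.
*ovi* — last vowel /i/ (a front vowel) → -ke → *ovike*.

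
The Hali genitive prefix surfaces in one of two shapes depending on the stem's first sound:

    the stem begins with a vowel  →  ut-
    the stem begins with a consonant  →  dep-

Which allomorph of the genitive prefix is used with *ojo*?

ut-

*ojo*: first sound = /o/, a vowel → ut-.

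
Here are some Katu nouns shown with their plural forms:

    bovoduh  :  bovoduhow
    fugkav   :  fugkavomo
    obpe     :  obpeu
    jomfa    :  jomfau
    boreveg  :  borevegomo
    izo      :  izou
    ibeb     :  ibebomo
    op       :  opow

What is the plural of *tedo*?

tedou

The suffix is conditioned by the final sound: -ow when the stem ends in a voiceless consonant (*bovoduh*, *op*); -omo when the stem ends in a voiced consonant (*fugkav*, *boreveg*, *ibeb*); -u when the stem ends in a vowel (*obpe*, *jomfa*, *izo*).
*tedo* — final sound /o/ (a vowel) → -u → *tedou*.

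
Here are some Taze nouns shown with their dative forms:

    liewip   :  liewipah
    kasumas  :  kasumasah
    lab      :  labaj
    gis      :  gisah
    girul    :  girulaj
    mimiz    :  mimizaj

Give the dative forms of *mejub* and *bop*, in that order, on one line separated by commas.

mejubaj, bopah

Looking at the final consonant of each stem: -ah when the stem ends in a voiceless consonant (*liewip*, *kasumas*, *gis*); -aj when the stem ends in a voiced consonant (*lab*, *girul*, *mimiz*).
*mejub* — final consonant /b/ (voiced) → -aj → *mejubaj*.
*bop* — final consonant /p/ (voiceless) → -ah → *bopah*.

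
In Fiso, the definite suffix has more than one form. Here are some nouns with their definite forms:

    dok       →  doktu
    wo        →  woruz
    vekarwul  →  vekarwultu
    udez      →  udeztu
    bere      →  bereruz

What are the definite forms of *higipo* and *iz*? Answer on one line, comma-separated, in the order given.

The suffix is conditioned by the final sound: -tu when the stem ends in a consonant (*dok*, *vekarwul*, *udez*); -ruz when the stem ends in a vowel (*wo*, *bere*).
Since the final sound of *higipo* is /o/ (a vowel), it takes -ruz, giving *higiporuz*.
Since the final sound of *iz* is /z/ (a consonant), it takes -tu, giving *iztu*.

higiporuz, iztu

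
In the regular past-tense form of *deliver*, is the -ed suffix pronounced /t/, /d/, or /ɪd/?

/d/

The stem *deliver* ends in a voiced sound other than /d/.
The -ed suffix is realized as /ɪd/ after /t, d/; as /t/ after other voiceless consonants; and as /d/ after other voiced sounds.
So -ed on *deliver* is pronounced /d/.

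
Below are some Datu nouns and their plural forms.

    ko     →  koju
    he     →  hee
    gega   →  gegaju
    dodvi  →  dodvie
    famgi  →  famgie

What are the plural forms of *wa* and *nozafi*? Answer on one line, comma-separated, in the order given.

waju, nozafie

The alternation tracks the last vowel of the stem — -e when the last vowel of the stem is a front vowel (*he*, *dodvi*, *famgi*); -ju when the last vowel of the stem is a back vowel (*ko*, *gega*).
Since the last vowel of *wa* is /a/ (a back vowel), it takes -ju, giving *waju*.
Since the last vowel of *nozafi* is /i/ (a front vowel), it takes -e, giving *nozafie*.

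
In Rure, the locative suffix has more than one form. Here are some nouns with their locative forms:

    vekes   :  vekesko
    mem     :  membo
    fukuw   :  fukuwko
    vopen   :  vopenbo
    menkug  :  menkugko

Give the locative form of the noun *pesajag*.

pesajagko

Looking at the final consonant of each stem: -bo when the stem ends in a nasal (*mem*, *vopen*); -ko when the stem ends in a non-nasal consonant (*vekes*, *fukuw*, *menkug*).
Since the final consonant of *pesajag* is /g/ (non-nasal), it takes -ko, giving *pesajagko*.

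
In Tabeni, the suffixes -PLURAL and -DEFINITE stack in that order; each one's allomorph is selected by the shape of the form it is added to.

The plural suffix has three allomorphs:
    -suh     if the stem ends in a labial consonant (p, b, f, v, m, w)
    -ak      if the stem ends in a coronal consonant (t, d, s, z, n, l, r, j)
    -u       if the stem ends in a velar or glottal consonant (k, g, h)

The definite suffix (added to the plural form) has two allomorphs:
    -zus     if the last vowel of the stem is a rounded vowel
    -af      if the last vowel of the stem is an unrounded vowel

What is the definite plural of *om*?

omsuhzus

*om*: final consonant = /m/, labial → -suh → *omsuh*.
The last vowel of the plural form *omsuh* is /u/, which is a rounded vowel, so the definite suffix is -zus, giving *omsuhzus*.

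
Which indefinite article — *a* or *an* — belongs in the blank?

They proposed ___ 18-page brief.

an

The indefinite article is chosen by the initial *sound* of the following word, not its spelling.
The number *18* is spoken "eighteen", beginning with /ˌeɪˈtiːn/ — a vowel sound.
So the article is *an*: They proposed an 18-page brief.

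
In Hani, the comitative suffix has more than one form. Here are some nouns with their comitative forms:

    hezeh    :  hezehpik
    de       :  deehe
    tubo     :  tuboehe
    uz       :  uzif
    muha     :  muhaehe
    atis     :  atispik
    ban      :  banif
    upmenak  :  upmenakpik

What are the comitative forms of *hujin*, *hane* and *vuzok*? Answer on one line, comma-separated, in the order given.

hujinif, haneehe, vuzokpik

The alternation tracks the final sound of the stem — -pik when the stem ends in a voiceless consonant (*hezeh*, *atis*, *upmenak*); -if when the stem ends in a voiced consonant (*uz*, *ban*); -ehe when the stem ends in a vowel (*de*, *tubo*, *muha*).
*hujin* — final sound /n/ (a voiced consonant) → -if → *hujinif*.
*hane*: final sound = /e/, a vowel → -ehe → *haneehe*.
Since the final sound of *vuzok* is /k/ (a voiceless consonant), it takes -pik, giving *vuzokpik*.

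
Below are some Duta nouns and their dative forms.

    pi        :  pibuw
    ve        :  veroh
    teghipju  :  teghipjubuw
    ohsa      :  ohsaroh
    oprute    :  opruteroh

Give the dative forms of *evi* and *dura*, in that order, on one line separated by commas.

The suffix is conditioned by the last vowel: -buw when the last vowel of the stem is a high vowel (*pi*, *teghipju*); -roh when the last vowel of the stem is a non-high vowel (*ve*, *ohsa*, *oprute*).
*evi* — last vowel /i/ (a high vowel) → -buw → *evibuw*.
*dura*: last vowel = /a/, a non-high vowel → -roh → *duraroh*.

evibuw, duraroh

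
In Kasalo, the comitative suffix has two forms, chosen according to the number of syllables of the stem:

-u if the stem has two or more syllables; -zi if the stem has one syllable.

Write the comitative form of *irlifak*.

*irlifak* has 3 syllables, so the suffix is -u, giving *irlifaku*.

irlifaku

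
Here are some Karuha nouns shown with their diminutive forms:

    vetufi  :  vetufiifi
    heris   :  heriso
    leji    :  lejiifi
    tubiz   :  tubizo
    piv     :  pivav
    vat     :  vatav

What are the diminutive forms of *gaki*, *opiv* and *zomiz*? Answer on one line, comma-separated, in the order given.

The alternation tracks the final sound of the stem — -o when the stem ends in a sibilant (*heris*, *tubiz*); -av when the stem ends in a non-sibilant consonant (*piv*, *vat*); -ifi when the stem ends in a vowel (*vetufi*, *leji*).
Since the final sound of *gaki* is /i/ (a vowel), it takes -ifi, giving *gakiifi*.
Since the final sound of *opiv* is /v/ (a non-sibilant consonant), it takes -av, giving *opivav*.
*zomiz* — final sound /z/ (a sibilant) → -o → *zomizo*.

gakiifi, opivav, zomizo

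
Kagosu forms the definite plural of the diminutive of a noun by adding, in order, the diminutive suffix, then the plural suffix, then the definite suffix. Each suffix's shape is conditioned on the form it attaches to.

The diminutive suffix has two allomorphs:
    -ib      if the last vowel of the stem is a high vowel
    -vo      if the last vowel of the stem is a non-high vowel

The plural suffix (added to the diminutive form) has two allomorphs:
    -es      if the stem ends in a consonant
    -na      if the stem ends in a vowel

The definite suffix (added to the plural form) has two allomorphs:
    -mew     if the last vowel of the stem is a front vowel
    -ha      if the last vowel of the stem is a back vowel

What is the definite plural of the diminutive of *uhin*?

uhinibesmew

Since the last vowel of *uhin* is /i/ (a high vowel), it takes -ib, giving *uhinib*.
Since the final sound of the diminutive form *uhinib* is /b/ (a consonant), it takes -es, giving *uhinibes*.
The plural form *uhinibes* — last vowel /e/ (a front vowel) → -mew → *uhinibesmew*.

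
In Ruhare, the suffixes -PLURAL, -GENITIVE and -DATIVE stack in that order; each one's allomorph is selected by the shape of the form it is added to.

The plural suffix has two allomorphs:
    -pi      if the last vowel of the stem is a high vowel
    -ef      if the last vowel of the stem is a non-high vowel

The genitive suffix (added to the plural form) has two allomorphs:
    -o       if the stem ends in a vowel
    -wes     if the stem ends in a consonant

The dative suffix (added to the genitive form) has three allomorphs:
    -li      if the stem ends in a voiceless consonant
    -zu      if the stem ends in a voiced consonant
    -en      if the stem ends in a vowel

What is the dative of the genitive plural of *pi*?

The last vowel of *pi* is /i/, which is a high vowel, so the plural suffix is -pi, giving *pipi*.
The plural form *pipi*: final sound = /i/, a vowel → -o → *pipio*.
Since the final sound of the genitive form *pipio* is /o/ (a vowel), it takes -en, giving *pipioen*.

pipioen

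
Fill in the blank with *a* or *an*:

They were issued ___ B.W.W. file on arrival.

The indefinite article is chosen by the initial *sound* of the following word, not its spelling.
The initialism *B.W.W.* is read letter by letter; the first letter, B, is pronounced /biː/, which begins with a consonant sound.
So the article is *a*: They were issued a B.W.W. file on arrival.

a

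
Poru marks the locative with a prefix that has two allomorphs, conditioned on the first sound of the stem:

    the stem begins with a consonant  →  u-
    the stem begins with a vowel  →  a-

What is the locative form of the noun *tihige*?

utihige

*tihige* — first sound /t/ (a consonant) → u- → *utihige*.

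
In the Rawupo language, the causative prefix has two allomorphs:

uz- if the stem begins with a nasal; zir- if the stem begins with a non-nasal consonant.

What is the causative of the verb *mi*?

uzmi

Since the first consonant of *mi* is /m/ (a nasal), it takes uz-, giving *uzmi*.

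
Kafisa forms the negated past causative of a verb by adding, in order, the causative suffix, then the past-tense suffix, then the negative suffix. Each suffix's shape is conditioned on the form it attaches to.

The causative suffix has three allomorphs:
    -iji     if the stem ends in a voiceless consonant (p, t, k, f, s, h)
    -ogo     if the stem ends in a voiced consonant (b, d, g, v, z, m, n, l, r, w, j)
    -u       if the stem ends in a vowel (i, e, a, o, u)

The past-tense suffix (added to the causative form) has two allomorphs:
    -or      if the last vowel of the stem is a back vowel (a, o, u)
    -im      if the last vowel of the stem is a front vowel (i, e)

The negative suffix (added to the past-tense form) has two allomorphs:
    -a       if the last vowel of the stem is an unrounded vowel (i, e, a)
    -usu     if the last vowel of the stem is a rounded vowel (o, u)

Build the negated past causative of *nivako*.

The final sound of *nivako* is /o/, which is a vowel, so the causative suffix is -u, giving *nivakou*.
The causative form *nivakou* — last vowel /u/ (a back vowel) → -or → *nivakouor*.
Since the last vowel of the past-tense form *nivakouor* is /o/ (a rounded vowel), it takes -usu, giving *nivakouorusu*.

nivakouorusu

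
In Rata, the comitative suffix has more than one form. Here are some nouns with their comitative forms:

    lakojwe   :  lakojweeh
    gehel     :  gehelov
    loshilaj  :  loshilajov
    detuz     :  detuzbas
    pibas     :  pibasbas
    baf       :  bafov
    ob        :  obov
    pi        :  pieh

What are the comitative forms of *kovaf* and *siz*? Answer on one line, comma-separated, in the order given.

The alternation tracks the final sound of the stem — -bas when the stem ends in a sibilant (*detuz*, *pibas*); -ov when the stem ends in a non-sibilant consonant (*gehel*, *loshilaj*, *baf*, *ob*); -eh when the stem ends in a vowel (*lakojwe*, *pi*).
*kovaf*: final sound = /f/, a non-sibilant consonant → -ov → *kovafov*.
*siz* — final sound /z/ (a sibilant) → -bas → *sizbas*.

kovafov, sizbas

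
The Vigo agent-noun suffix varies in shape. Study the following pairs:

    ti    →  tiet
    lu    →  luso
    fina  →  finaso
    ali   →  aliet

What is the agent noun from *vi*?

viet

Looking at the last vowel of each stem: -et when the last vowel of the stem is a front vowel (*ti*, *ali*); -so when the last vowel of the stem is a back vowel (*lu*, *fina*).
*vi*: last vowel = /i/, a front vowel → -et → *viet*.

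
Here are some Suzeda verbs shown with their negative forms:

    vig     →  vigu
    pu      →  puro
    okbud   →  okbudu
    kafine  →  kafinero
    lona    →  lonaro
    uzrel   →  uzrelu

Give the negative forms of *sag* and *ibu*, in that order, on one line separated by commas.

The alternation tracks the final sound of the stem — -u when the stem ends in a consonant (*vig*, *okbud*, *uzrel*); -ro when the stem ends in a vowel (*pu*, *kafine*, *lona*).
The final sound of *sag* is /g/, which is a consonant, so the suffix is -u, giving *sagu*.
*ibu*: final sound = /u/, a vowel → -ro → *iburo*.

sagu, iburo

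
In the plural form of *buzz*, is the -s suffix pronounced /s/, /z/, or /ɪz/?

The stem *buzz* ends in a sibilant (/s, z, ʃ, ʒ, tʃ, dʒ/).
The plural suffix surfaces as /ɪz/ after sibilants, /s/ after other voiceless consonants, and /z/ after other voiced sounds.
So the plural -s on *buzz* is pronounced /ɪz/.

/ɪz/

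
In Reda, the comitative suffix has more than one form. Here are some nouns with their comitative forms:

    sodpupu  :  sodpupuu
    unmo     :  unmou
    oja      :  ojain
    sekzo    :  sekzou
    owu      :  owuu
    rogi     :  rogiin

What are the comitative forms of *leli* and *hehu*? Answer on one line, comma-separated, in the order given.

leliin, hehuu

Looking at the last vowel of each stem: -u when the last vowel of the stem is a rounded vowel (*sodpupu*, *unmo*, *sekzo*, *owu*); -in when the last vowel of the stem is an unrounded vowel (*oja*, *rogi*).
The last vowel of *leli* is /i/, which is an unrounded vowel, so the suffix is -in, giving *leliin*.
The last vowel of *hehu* is /u/, which is a rounded vowel, so the suffix is -u, giving *hehuu*.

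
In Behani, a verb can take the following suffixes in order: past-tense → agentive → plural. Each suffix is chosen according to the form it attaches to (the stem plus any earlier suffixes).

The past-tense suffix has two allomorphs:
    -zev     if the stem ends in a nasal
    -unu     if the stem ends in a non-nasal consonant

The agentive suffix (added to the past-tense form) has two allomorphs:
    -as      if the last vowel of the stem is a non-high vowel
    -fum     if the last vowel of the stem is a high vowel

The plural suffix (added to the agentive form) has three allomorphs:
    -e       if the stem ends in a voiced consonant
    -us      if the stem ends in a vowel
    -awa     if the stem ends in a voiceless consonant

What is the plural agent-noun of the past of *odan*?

odanzevasawa

*odan*: final consonant = /n/, a nasal → -zev → *odanzev*.
The past-tense form *odanzev* — last vowel /e/ (a non-high vowel) → -as → *odanzevas*.
Since the final sound of the agentive form *odanzevas* is /s/ (a voiceless consonant), it takes -awa, giving *odanzevasawa*.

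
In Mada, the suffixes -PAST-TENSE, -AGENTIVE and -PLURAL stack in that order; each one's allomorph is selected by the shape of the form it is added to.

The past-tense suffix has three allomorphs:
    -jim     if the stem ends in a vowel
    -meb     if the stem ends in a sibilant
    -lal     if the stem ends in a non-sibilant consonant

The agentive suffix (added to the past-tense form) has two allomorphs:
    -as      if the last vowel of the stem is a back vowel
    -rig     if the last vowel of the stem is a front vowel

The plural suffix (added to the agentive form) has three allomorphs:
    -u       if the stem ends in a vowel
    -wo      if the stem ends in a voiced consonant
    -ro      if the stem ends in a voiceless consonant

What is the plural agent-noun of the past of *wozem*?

wozemlalasro

*wozem* — final sound /m/ (a non-sibilant consonant) → -lal → *wozemlal*.
The last vowel of the past-tense form *wozemlal* is /a/, which is a back vowel, so the agentive suffix is -as, giving *wozemlalas*.
The final sound of the agentive form *wozemlalas* is /s/, which is a voiceless consonant, so the plural suffix is -ro, giving *wozemlalasro*.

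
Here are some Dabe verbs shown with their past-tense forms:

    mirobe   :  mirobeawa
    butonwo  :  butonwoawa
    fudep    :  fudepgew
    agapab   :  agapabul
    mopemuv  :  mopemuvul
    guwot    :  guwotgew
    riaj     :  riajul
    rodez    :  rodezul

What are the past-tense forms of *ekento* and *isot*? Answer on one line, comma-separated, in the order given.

The suffix is conditioned by the final sound: -gew when the stem ends in a voiceless consonant (*fudep*, *guwot*); -ul when the stem ends in a voiced consonant (*agapab*, *mopemuv*, *riaj*, *rodez*); -awa when the stem ends in a vowel (*mirobe*, *butonwo*).
The final sound of *ekento* is /o/, which is a vowel, so the suffix is -awa, giving *ekentoawa*.
*isot*: final sound = /t/, a voiceless consonant → -gew → *isotgew*.

ekentoawa, isotgew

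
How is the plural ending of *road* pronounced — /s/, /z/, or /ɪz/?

The stem *road* ends in a voiced non-sibilant sound.
The plural suffix surfaces as /ɪz/ after sibilants, /s/ after other voiceless consonants, and /z/ after other voiced sounds.
So the plural -s on *road* is pronounced /z/.

/z/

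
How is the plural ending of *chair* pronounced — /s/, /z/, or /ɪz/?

The stem *chair* ends in a voiced non-sibilant sound.
The plural suffix surfaces as /ɪz/ after sibilants, /s/ after other voiceless consonants, and /z/ after other voiced sounds.
So the plural -s on *chair* is pronounced /z/.

/z/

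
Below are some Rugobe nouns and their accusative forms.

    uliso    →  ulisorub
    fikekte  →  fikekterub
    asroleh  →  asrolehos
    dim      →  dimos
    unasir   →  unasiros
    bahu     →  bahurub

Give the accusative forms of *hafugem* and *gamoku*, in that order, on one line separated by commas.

The pattern is consonant vs. vowel: -os when the stem ends in a consonant (*asroleh*, *dim*, *unasir*); -rub when the stem ends in a vowel (*uliso*, *fikekte*, *bahu*).
The final sound of *hafugem* is /m/, which is a consonant, so the suffix is -os, giving *hafugemos*.
*gamoku*: final sound = /u/, a vowel → -rub → *gamokurub*.

hafugemos, gamokurub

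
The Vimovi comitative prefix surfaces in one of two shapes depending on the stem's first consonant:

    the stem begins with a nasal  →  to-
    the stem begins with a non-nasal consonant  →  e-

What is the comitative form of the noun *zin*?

Since the first consonant of *zin* is /z/ (non-nasal), it takes e-, giving *ezin*.

ezin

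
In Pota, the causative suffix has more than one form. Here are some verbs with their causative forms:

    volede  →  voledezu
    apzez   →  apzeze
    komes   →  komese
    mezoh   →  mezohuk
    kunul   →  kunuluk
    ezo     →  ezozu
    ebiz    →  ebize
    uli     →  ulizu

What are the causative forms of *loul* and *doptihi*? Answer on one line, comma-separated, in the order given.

louluk, doptihizu

The alternation tracks the final sound of the stem — -e when the stem ends in a sibilant (*apzez*, *komes*, *ebiz*); -uk when the stem ends in a non-sibilant consonant (*mezoh*, *kunul*); -zu when the stem ends in a vowel (*volede*, *ezo*, *uli*).
*loul*: final sound = /l/, a non-sibilant consonant → -uk → *louluk*.
Since the final sound of *doptihi* is /i/ (a vowel), it takes -zu, giving *doptihizu*.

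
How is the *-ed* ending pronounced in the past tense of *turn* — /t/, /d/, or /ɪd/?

/d/

The stem *turn* ends in a voiced sound other than /d/.
The -ed suffix is realized as /ɪd/ after /t, d/; as /t/ after other voiceless consonants; and as /d/ after other voiced sounds.
So -ed on *turn* is pronounced /d/.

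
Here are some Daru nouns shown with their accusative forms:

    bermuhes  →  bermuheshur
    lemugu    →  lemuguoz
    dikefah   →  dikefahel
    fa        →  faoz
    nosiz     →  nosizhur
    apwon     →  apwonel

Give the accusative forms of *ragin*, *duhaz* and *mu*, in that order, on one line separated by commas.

raginel, duhazhur, muoz

The suffix is conditioned by the final sound: -hur when the stem ends in a sibilant (*bermuhes*, *nosiz*); -el when the stem ends in a non-sibilant consonant (*dikefah*, *apwon*); -oz when the stem ends in a vowel (*lemugu*, *fa*).
*ragin*: final sound = /n/, a non-sibilant consonant → -el → *raginel*.
*duhaz* — final sound /z/ (a sibilant) → -hur → *duhazhur*.
The final sound of *mu* is /u/, which is a vowel, so the suffix is -oz, giving *muoz*.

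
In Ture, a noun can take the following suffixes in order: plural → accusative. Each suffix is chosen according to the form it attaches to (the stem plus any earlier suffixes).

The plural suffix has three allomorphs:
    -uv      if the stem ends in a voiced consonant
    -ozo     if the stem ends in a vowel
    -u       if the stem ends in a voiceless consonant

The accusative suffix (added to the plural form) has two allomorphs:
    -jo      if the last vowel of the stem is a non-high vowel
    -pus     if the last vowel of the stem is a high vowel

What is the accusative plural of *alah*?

alahupus

Since the final sound of *alah* is /h/ (a voiceless consonant), it takes -u, giving *alahu*.
The last vowel of the plural form *alahu* is /u/, which is a high vowel, so the accusative suffix is -pus, giving *alahupus*.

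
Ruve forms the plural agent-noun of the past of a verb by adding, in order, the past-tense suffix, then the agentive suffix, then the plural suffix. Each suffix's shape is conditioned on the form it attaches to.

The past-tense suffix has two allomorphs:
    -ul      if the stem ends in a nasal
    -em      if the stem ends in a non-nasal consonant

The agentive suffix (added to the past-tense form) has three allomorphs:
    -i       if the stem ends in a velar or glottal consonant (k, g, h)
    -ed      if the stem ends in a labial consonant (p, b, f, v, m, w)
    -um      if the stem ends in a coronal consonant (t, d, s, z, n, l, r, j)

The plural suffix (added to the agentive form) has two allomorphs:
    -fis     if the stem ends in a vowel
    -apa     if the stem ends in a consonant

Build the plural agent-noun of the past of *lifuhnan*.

The final consonant of *lifuhnan* is /n/, which is a nasal, so the past-tense suffix is -ul, giving *lifuhnanul*.
The final consonant of the past-tense form *lifuhnanul* is /l/, which is coronal, so the agentive suffix is -um, giving *lifuhnanulum*.
Since the final sound of the agentive form *lifuhnanulum* is /m/ (a consonant), it takes -apa, giving *lifuhnanulumapa*.

lifuhnanulumapa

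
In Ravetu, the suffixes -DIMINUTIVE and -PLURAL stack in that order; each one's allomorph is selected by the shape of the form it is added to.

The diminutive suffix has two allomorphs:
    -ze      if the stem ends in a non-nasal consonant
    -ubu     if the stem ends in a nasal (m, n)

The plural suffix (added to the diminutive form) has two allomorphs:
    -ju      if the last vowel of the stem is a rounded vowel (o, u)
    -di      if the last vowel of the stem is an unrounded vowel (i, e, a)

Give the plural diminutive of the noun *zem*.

zemubuju

*zem*: final consonant = /m/, a nasal → -ubu → *zemubu*.
The diminutive form *zemubu*: last vowel = /u/, a rounded vowel → -ju → *zemubuju*.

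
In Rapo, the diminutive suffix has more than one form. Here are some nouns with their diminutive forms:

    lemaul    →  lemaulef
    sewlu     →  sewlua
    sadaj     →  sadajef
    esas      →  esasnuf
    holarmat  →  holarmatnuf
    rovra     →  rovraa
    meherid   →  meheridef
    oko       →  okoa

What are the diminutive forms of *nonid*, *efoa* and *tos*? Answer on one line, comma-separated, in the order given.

The alternation tracks the final sound of the stem — -nuf when the stem ends in a voiceless consonant (*esas*, *holarmat*); -ef when the stem ends in a voiced consonant (*lemaul*, *sadaj*, *meherid*); -a when the stem ends in a vowel (*sewlu*, *rovra*, *oko*).
Since the final sound of *nonid* is /d/ (a voiced consonant), it takes -ef, giving *nonidef*.
*efoa*: final sound = /a/, a vowel → -a → *efoaa*.
Since the final sound of *tos* is /s/ (a voiceless consonant), it takes -nuf, giving *tosnuf*.

nonidef, efoaa, tosnuf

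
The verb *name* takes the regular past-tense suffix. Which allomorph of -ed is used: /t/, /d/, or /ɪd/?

/d/

The stem *name* ends in a voiced sound other than /d/.
The -ed suffix is realized as /ɪd/ after /t, d/; as /t/ after other voiceless consonants; and as /d/ after other voiced sounds.
So -ed on *name* is pronounced /d/.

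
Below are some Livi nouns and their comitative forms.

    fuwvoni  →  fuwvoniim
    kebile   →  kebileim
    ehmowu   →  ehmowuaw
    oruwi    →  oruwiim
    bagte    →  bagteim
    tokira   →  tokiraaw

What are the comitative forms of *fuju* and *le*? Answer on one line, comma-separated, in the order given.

fujuaw, leim

The suffix is conditioned by the last vowel: -im when the last vowel of the stem is a front vowel (*fuwvoni*, *kebile*, *oruwi*, *bagte*); -aw when the last vowel of the stem is a back vowel (*ehmowu*, *tokira*).
*fuju* — last vowel /u/ (a back vowel) → -aw → *fujuaw*.
Since the last vowel of *le* is /e/ (a front vowel), it takes -im, giving *leim*.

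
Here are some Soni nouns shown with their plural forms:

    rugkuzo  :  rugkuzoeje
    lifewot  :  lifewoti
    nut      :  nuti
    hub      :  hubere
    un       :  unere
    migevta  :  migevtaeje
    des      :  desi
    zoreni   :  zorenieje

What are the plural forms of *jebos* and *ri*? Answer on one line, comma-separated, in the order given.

The suffix is conditioned by the final sound: -i when the stem ends in a voiceless consonant (*lifewot*, *nut*, *des*); -ere when the stem ends in a voiced consonant (*hub*, *un*); -eje when the stem ends in a vowel (*rugkuzo*, *migevta*, *zoreni*).
The final sound of *jebos* is /s/, which is a voiceless consonant, so the suffix is -i, giving *jebosi*.
Since the final sound of *ri* is /i/ (a vowel), it takes -eje, giving *rieje*.

jebosi, rieje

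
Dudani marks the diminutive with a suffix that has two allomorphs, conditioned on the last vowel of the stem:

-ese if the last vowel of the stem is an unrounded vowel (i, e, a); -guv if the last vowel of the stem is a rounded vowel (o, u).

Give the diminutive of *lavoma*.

lavomaese

Since the last vowel of *lavoma* is /a/ (an unrounded vowel), it takes -ese, giving *lavomaese*.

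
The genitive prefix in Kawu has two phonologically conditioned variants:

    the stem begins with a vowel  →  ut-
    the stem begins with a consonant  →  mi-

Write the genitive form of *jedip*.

*jedip*: first sound = /j/, a consonant → mi- → *mijedip*.

mijedip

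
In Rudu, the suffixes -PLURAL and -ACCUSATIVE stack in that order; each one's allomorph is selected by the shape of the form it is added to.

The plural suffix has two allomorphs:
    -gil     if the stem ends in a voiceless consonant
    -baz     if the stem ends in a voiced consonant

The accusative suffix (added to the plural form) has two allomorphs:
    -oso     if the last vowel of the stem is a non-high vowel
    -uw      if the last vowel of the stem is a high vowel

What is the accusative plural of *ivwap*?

*ivwap* — final consonant /p/ (voiceless) → -gil → *ivwapgil*.
The last vowel of the plural form *ivwapgil* is /i/, which is a high vowel, so the accusative suffix is -uw, giving *ivwapgiluw*.

ivwapgiluw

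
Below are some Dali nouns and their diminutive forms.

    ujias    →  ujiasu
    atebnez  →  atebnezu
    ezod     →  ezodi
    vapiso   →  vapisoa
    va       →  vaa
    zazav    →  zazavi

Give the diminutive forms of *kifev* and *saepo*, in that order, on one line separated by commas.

kifevi, saepoa

The alternation tracks the final sound of the stem — -u when the stem ends in a sibilant (*ujias*, *atebnez*); -i when the stem ends in a non-sibilant consonant (*ezod*, *zazav*); -a when the stem ends in a vowel (*vapiso*, *va*).
Since the final sound of *kifev* is /v/ (a non-sibilant consonant), it takes -i, giving *kifevi*.
*saepo*: final sound = /o/, a vowel → -a → *saepoa*.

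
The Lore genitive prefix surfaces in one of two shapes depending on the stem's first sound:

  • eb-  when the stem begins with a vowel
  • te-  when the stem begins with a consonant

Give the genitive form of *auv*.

ebauv

*auv* — first sound /a/ (a vowel) → eb- → *ebauv*.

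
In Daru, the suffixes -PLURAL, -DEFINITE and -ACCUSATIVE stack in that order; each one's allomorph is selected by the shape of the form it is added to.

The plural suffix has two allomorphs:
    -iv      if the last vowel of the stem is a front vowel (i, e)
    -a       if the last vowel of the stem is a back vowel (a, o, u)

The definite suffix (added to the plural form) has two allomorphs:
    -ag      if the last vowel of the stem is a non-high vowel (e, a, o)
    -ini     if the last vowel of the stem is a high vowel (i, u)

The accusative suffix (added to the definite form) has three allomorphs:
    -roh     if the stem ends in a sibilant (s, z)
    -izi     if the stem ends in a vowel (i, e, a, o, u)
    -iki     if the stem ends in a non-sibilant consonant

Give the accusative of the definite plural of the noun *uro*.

uroaagiki

*uro* — last vowel /o/ (a back vowel) → -a → *uroa*.
The last vowel of the plural form *uroa* is /a/, which is a non-high vowel, so the definite suffix is -ag, giving *uroaag*.
Since the final sound of the definite form *uroaag* is /g/ (a non-sibilant consonant), it takes -iki, giving *uroaagiki*.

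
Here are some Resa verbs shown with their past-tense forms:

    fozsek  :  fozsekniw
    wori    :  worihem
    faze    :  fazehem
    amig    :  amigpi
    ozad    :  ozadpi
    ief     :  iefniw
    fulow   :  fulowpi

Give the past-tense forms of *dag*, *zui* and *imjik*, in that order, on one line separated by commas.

The suffix is conditioned by the final sound: -niw when the stem ends in a voiceless consonant (*fozsek*, *ief*); -pi when the stem ends in a voiced consonant (*amig*, *ozad*, *fulow*); -hem when the stem ends in a vowel (*wori*, *faze*).
Since the final sound of *dag* is /g/ (a voiced consonant), it takes -pi, giving *dagpi*.
Since the final sound of *zui* is /i/ (a vowel), it takes -hem, giving *zuihem*.
*imjik*: final sound = /k/, a voiceless consonant → -niw → *imjikniw*.

dagpi, zuihem, imjikniw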